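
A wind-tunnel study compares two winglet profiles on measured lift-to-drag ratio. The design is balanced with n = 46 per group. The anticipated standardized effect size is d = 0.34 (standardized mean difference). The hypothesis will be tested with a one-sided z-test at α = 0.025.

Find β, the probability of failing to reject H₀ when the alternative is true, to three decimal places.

β ≈ 0.629

Noncentrality parameter: δ = d·√(n/2) = 0.34 × √(46/2) = 1.6306
Critical value for a one-sided test at α = 0.025: z_α = 1.960.
Power = Φ(δ − 1.960) = Φ(-0.329) = 0.3709.
Type II error: β = 1 − power = 1 − 0.3709 = 0.6291.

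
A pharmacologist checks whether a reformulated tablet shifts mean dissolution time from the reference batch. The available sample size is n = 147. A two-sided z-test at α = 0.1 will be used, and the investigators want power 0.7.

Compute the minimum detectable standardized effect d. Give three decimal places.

Need Φ(δ − 1.645) = 0.7, so δ = 1.645 + 0.524 = 2.169.
(The second rejection-region term Φ(−δ − z_{α/2}) is negligible and dropped.)
δ = d·√n ⇒ d = δ/√n = 2.169/√147 = 0.1789.

d ≈ 0.179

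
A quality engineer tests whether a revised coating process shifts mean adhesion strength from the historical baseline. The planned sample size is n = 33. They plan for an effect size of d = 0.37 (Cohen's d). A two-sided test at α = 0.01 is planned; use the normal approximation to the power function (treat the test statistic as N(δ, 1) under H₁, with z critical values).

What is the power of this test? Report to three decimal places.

Power ≈ 0.326

Noncentrality parameter: λ = d·√n = 0.37 × √33 = 2.1255
Two-sided α = 0.01 → critical value z_{0.005} = 2.576.
Power = Φ(λ − 2.576) + Φ(−λ − 2.576) = Φ(-0.450) + Φ(-4.701) = 0.3262 + 0.0000 = 0.3262.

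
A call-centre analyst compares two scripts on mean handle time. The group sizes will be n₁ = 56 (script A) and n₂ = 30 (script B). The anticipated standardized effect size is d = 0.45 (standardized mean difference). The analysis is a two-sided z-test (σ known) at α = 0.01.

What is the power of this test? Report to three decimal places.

Power ≈ 0.279

Noncentrality parameter: δ = d / √(1/n₁ + 1/n₂) = 0.45 / √(1/56 + 1/30) = 1.9889
Two-sided α = 0.01 → critical value z_{0.005} = 2.576.
Power = Φ(δ − 2.576) + Φ(−δ − 2.576) = Φ(-0.587) + Φ(-4.565) = 0.2786 + 0.0000 = 0.2786.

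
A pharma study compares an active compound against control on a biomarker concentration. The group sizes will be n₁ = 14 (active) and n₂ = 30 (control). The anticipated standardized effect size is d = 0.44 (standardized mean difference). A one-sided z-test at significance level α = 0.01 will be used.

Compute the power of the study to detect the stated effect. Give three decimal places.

Power ≈ 0.167

Noncentrality parameter: δ = d / √(1/n₁ + 1/n₂) = 0.44 / √(1/14 + 1/30) = 1.3594
One-sided α = 0.01 → critical value z_{0.01} = 2.326.
Power = Φ(δ − 2.326) = Φ(-0.967) = 0.1668.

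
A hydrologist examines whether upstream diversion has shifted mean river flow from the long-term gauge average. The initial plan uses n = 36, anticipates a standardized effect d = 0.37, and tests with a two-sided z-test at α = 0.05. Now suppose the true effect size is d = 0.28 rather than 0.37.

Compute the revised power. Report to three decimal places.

With d = 0.28: δ = d·√n = 0.28 × √36 = 1.6800. Critical value z_{0.025} = 1.960.
Revised power = Φ(δ − 1.960) + Φ(−δ − 1.960) = Φ(-0.280) + Φ(-3.640) = 0.3898 + 0.0001 = 0.3899.

Power ≈ 0.390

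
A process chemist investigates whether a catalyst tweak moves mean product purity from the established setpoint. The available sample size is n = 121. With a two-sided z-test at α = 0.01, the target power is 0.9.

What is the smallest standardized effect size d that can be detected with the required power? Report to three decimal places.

d ≈ 0.351

Required noncentrality: δ = z_{0.005} + z_{0.10} = 2.576 + 1.282 = 3.857.
(The second rejection-region term Φ(−δ − z_{α/2}) is negligible and dropped.)
δ = d·√n ⇒ d = δ/√n = 3.857/√121 = 0.3507.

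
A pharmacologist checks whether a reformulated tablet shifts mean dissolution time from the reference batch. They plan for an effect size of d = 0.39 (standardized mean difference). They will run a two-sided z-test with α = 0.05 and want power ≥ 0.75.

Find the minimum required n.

n = 46

Set Φ(δ − 1.960) = 0.75; then δ − 1.960 = Φ⁻¹(0.75) = 0.674, giving δ = 2.634.
(The Φ(−δ − z_{α/2}) term is vanishingly small for δ > 0 and is dropped in the standard sample-size formula.)
δ = d·√n ⇒ n = (δ/d)² = (2.634 / 0.39)² = 45.63.
Rounding up, n = 46.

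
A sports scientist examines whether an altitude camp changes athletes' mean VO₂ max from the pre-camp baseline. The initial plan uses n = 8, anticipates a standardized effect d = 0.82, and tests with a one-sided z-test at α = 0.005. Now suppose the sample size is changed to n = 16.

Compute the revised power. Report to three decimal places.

Power ≈ 0.759

With n = 16: δ = d·√n = 0.82 × √16 = 3.2800. Critical value z_{0.005} = 2.576.
Revised power = P(Z > 2.576 − δ) = Φ(0.704) = 0.7593.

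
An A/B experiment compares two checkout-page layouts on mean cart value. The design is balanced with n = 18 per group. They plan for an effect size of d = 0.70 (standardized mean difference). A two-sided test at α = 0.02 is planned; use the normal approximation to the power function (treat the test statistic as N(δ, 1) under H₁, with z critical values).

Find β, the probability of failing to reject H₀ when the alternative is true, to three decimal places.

Noncentrality parameter: δ = d·√(n/2) = 0.70 × √(18/2) = 2.1000
Critical value for a two-sided test at α = 0.02: z_{α/2} = 2.326.
Power = Φ(δ − 2.326) + Φ(−δ − 2.326) = Φ(-0.226) + Φ(-4.426) = 0.4105 + 0.0000 = 0.4105.
Type II error: β = 1 − power = 1 − 0.4105 = 0.5895.

β ≈ 0.590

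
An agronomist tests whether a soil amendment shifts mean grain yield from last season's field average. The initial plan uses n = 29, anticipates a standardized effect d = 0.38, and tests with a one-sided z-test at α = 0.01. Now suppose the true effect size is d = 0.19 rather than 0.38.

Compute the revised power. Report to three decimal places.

With d = 0.19: δ = d·√n = 0.19 × √29 = 1.0232. Critical value z_{0.01} = 2.326.
Revised power = P(Z > 2.326 − δ) = Φ(-1.303) = 0.0963.

Power ≈ 0.096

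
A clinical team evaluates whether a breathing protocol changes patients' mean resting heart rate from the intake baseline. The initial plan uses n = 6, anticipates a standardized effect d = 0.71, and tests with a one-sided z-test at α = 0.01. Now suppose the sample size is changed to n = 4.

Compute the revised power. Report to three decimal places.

With n = 4: δ = d·√n = 0.71 × √4 = 1.4200. Critical value z_{0.01} = 2.326.
Revised power = P(Z > 2.326 − δ) = Φ(-0.906) = 0.1824.

Power ≈ 0.182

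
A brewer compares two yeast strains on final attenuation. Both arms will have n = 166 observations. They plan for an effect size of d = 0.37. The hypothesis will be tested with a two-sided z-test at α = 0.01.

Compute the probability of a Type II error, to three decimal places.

β ≈ 0.213

Noncentrality parameter: δ = d·√(n/2) = 0.37 × √(166/2) = 3.3709
Two-sided α = 0.01 → critical value z_{0.005} = 2.576.
Power = Φ(δ − 2.576) + Φ(−δ − 2.576) = Φ(0.795) + Φ(-5.947) = 0.7867 + 0.0000 = 0.7867.
Type II error: β = 1 − power = 1 − 0.7867 = 0.2133.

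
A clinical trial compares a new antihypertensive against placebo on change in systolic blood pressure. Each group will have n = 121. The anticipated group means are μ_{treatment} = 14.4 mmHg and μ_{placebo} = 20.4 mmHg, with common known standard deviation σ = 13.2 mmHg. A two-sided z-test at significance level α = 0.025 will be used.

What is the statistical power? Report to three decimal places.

Power ≈ 0.902

Standardized effect: d = |μ_{treatment} − μ_{placebo}| / σ = |14.4 − 20.4| / 13.2 = 0.4545
Noncentrality parameter: δ = d·√(n/2) = 0.4545 × √(121/2) = 3.5355
Critical value for a two-sided test at α = 0.025: z_{α/2} = 2.241.
Power = Φ(δ − 2.241) + Φ(−δ − 2.241) = Φ(1.294) + Φ(-5.777) = 0.9022 + 0.0000 = 0.9022.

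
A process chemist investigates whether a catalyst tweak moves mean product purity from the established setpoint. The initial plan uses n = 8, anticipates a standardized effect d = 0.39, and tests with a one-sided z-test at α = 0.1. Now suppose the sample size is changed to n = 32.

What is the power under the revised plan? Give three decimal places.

With n = 32: δ = d·√n = 0.39 × √32 = 2.2062. Critical value z_{0.1} = 1.282.
Revised power = P(Z > 1.282 − δ) = Φ(0.925) = 0.8224.

Power ≈ 0.822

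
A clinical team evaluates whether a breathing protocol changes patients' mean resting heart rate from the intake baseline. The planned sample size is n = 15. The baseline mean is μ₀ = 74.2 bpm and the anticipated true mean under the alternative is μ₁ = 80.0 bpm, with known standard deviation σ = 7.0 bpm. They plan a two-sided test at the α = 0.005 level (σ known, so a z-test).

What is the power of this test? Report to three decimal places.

Standardized effect: d = |μ₁ − μ₀| / σ = |80.0 − 74.2| / 7.0 = 0.8286
Noncentrality parameter: δ = d·√n = 0.8286 × √15 = 3.2090
Two-sided α = 0.005 → critical value z_{0.0025} = 2.807.
Power = Φ(δ − 2.807) + Φ(−δ − 2.807) = Φ(0.402) + Φ(-6.016) = 0.6562 + 0.0000 = 0.6562.

Power ≈ 0.656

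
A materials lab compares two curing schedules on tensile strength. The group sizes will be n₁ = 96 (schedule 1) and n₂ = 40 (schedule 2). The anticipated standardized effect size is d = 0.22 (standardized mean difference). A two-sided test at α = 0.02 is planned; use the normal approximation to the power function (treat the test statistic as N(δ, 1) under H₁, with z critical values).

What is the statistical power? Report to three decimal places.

Power ≈ 0.124

Noncentrality parameter: δ = d / √(1/n₁ + 1/n₂) = 0.22 / √(1/96 + 1/40) = 1.1690
Two-sided α = 0.02 → critical value z_{0.01} = 2.326.
Power = Φ(δ − 2.326) + Φ(−δ − 2.326) = Φ(-1.157) + Φ(-3.495) = 0.1236 + 0.0002 = 0.1238.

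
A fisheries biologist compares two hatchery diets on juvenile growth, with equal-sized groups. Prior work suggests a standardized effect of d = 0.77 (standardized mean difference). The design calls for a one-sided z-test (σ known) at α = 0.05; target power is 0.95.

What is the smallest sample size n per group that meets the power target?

n = 37 per group

For power 0.95 need Φ(δ − z_{0.05}) = 0.95, so δ = z_{0.05} + z_{0.05} = 1.645 + 1.645 = 3.290.
δ = d·√(n/2) ⇒ n = 2(δ/d)² = 2 × (3.290 / 0.77)² = 36.51.
Round up to the next whole unit.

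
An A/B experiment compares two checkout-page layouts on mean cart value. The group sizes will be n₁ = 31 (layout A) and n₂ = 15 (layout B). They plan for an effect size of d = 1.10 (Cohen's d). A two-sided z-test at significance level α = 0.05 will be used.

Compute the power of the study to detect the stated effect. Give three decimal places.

Noncentrality parameter: δ = d / √(1/n₁ + 1/n₂) = 1.10 / √(1/31 + 1/15) = 3.4974
Critical value for a two-sided test at α = 0.05: z_{α/2} = 1.960.
Power = Φ(δ − 1.960) + Φ(−δ − 1.960) = Φ(1.537) + Φ(-5.457) = 0.9379 + 0.0000 = 0.9379.

Power ≈ 0.938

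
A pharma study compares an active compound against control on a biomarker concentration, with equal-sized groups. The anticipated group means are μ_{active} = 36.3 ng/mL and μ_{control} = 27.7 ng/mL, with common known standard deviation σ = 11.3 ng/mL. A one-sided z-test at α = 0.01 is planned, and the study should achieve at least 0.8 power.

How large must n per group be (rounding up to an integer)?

Standardized effect: d = |μ_{active} − μ_{control}| / σ = |36.3 − 27.7| / 11.3 = 0.7611
Set Φ(δ − 2.326) = 0.8; then δ − 2.326 = Φ⁻¹(0.8) = 0.842, giving δ = 3.168.
δ = d·√(n/2) ⇒ n = 2(δ/d)² = 2 × (3.168 / 0.7611)² = 34.65.
Rounding up, n = 35 per group.

n = 35 per group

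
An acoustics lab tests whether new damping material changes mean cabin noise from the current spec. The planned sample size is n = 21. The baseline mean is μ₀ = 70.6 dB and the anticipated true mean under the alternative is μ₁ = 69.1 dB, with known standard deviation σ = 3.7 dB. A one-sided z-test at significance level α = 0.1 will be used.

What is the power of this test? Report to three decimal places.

Power ≈ 0.718

Standardized effect: d = |μ₁ − μ₀| / σ = |69.1 − 70.6| / 3.7 = 0.4054
Noncentrality parameter: δ = d·√n = 0.4054 × √21 = 1.8578
Critical value for a one-sided test at α = 0.1: z_α = 1.282.
Power = Φ(δ − 1.282) = Φ(0.576) = 0.7178.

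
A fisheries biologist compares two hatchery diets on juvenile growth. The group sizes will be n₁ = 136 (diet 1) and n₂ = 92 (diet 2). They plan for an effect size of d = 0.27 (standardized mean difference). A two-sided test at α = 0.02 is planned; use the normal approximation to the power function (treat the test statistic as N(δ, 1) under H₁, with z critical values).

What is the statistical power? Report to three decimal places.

Power ≈ 0.372

Noncentrality parameter: δ = d / √(1/n₁ + 1/n₂) = 0.27 / √(1/136 + 1/92) = 2.0001
Two-sided α = 0.02 → critical value z_{0.01} = 2.326.
Power = Φ(δ − 2.326) + Φ(−δ − 2.326) = Φ(-0.326) + Φ(-4.326) = 0.3721 + 0.0000 = 0.3721.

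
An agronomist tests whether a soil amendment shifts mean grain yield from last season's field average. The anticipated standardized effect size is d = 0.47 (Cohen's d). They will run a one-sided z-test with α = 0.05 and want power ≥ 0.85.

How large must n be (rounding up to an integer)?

n = 33

For power 0.85 need Φ(δ − z_{0.05}) = 0.85, so δ = z_{0.05} + z_{0.15} = 1.645 + 1.036 = 2.681.
δ = d·√n ⇒ n = (δ/d)² = (2.681 / 0.47)² = 32.55.
Rounding up, n = 33.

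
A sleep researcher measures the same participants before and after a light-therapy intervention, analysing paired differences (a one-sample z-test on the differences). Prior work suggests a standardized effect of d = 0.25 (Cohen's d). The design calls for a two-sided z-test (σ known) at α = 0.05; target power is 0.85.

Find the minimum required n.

Set Φ(δ − 1.960) = 0.85; then δ − 1.960 = Φ⁻¹(0.85) = 1.036, giving δ = 2.996.
(The Φ(−δ − z_{α/2}) term is vanishingly small for δ > 0 and is dropped in the standard sample-size formula.)
δ = d·√n ⇒ n = (δ/d)² = (2.996 / 0.25)² = 143.65.
Rounding up, n = 144.

n = 144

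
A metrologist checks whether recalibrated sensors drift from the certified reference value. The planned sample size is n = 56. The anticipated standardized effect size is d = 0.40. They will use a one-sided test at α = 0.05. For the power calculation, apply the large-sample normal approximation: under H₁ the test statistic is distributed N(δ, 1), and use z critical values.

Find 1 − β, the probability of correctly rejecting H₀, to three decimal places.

Power ≈ 0.911

Noncentrality parameter: δ = d·√n = 0.40 × √56 = 2.9933
One-sided α = 0.05 → critical value z_{0.05} = 1.645.
Power = Φ(δ − 1.645) = Φ(1.348) = 0.9112.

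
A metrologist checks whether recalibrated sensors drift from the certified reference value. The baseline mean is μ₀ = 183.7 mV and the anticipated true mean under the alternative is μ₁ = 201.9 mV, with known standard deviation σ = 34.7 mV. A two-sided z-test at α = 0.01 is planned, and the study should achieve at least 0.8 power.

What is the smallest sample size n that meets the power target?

Standardized effect: d = |μ₁ − μ₀| / σ = |201.9 − 183.7| / 34.7 = 0.5245
For power 0.8 need Φ(δ − z_{0.005}) = 0.8, so δ = z_{0.005} + z_{0.20} = 2.576 + 0.842 = 3.417.
(For δ > 0 the lower-tail rejection region contributes negligibly to power, so the one-term inversion is standard.)
δ = d·√n ⇒ n = (δ/d)² = (3.417 / 0.5245)² = 42.45.
Round up to the next whole unit.

n = 43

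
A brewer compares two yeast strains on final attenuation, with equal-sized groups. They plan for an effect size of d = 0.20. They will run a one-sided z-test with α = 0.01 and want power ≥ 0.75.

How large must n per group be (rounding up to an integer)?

n = 451 per group

For power 0.75 need Φ(δ − z_{0.01}) = 0.75, so δ = z_{0.01} + z_{0.25} = 2.326 + 0.674 = 3.001.
δ = d·√(n/2) ⇒ n = 2(δ/d)² = 2 × (3.001 / 0.20)² = 450.25.
Round up to the next whole unit.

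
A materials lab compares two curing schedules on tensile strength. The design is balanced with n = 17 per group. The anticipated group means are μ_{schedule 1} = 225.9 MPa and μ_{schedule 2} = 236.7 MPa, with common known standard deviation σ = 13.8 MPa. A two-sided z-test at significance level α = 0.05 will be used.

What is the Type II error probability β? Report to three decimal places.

β ≈ 0.374

Standardized effect: d = |μ_{schedule 1} − μ_{schedule 2}| / σ = |225.9 − 236.7| / 13.8 = 0.7826
Noncentrality parameter: δ = d·√(n/2) = 0.7826 × √(17/2) = 2.2817
Critical value for a two-sided test at α = 0.05: z_{α/2} = 1.960.
Power = Φ(δ − 1.960) + Φ(−δ − 1.960) = Φ(0.322) + Φ(-4.242) = 0.6262 + 0.0000 = 0.6262.
Type II error: β = 1 − power = 1 − 0.6262 = 0.3738.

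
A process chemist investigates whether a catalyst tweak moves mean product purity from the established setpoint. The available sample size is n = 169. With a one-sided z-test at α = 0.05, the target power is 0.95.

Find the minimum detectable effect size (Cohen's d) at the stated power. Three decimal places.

Need Φ(δ − 1.645) = 0.95, so δ = 1.645 + 1.645 = 3.290.
δ = d·√n ⇒ d = δ/√n = 3.290/√169 = 0.2531.

d ≈ 0.253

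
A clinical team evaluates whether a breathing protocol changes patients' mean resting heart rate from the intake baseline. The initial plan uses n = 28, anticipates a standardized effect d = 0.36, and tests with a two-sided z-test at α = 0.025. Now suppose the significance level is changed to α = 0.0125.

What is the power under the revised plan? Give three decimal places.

Power ≈ 0.277

δ = d·√n = 0.36 × √28 = 1.9049 (unchanged). New critical value: z_{0.0063} = 2.498.
Revised power = Φ(δ − 2.498) + Φ(−δ − 2.498) = Φ(-0.593) + Φ(-4.403) = 0.2767 + 0.0000 = 0.2767.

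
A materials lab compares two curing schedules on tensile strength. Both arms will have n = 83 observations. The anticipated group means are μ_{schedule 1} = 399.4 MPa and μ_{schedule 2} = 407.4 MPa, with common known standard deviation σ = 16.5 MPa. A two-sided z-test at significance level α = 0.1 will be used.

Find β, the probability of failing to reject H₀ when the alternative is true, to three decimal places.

Standardized effect: d = |μ_{schedule 1} − μ_{schedule 2}| / σ = |399.4 − 407.4| / 16.5 = 0.4848
Noncentrality parameter: δ = d·√(n/2) = 0.4848 × √(83/2) = 3.1234
Two-sided α = 0.1 → critical value z_{0.05} = 1.645.
Power = Φ(δ − 1.645) + Φ(−δ − 1.645) = Φ(1.479) + Φ(-4.768) = 0.9304 + 0.0000 = 0.9304.
Type II error: β = 1 − power = 1 − 0.9304 = 0.0696.

β ≈ 0.070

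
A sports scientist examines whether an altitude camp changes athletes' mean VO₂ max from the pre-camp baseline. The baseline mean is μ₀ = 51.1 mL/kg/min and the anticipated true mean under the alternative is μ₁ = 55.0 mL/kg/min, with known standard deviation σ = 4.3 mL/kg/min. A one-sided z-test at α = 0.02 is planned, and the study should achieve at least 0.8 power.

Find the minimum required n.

n = 11

Standardized effect: d = |μ₁ − μ₀| / σ = |55.0 − 51.1| / 4.3 = 0.9070
Set Φ(δ − 2.054) = 0.8; then δ − 2.054 = Φ⁻¹(0.8) = 0.842, giving δ = 2.895.
δ = d·√n ⇒ n = (δ/d)² = (2.895 / 0.9070)² = 10.19.
Round up to the next whole unit.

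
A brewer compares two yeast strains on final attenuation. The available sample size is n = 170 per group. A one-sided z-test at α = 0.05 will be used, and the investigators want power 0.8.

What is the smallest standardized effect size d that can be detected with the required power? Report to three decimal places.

d ≈ 0.270

Required noncentrality: δ = z_{0.05} + z_{0.20} = 1.645 + 0.842 = 2.486.
δ = d·√(n/2) ⇒ d = δ/√(n/2) = 2.486/√(170/2) = 0.2697.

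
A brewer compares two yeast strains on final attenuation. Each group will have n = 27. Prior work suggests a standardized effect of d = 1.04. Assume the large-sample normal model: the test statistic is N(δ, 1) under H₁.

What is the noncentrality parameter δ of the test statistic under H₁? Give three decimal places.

δ ≈ 3.821

The noncentrality parameter scales effect size by the design's sample-size factor: δ = d·√(n/2) = 1.04 × √(27/2) = 3.8212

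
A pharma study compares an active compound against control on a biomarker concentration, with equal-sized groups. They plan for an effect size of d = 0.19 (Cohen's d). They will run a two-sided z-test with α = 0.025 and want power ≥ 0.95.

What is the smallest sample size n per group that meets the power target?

For power 0.95 need Φ(δ − z_{0.0125}) = 0.95, so δ = z_{0.0125} + z_{0.05} = 2.241 + 1.645 = 3.886.
(The Φ(−δ − z_{α/2}) term is vanishingly small for δ > 0 and is dropped in the standard sample-size formula.)
δ = d·√(n/2) ⇒ n = 2(δ/d)² = 2 × (3.886 / 0.19)² = 836.73.
Round up to the next whole unit.

n = 837 per group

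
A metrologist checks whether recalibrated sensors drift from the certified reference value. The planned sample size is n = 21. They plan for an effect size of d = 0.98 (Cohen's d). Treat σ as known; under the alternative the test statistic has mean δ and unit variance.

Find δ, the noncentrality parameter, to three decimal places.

δ = d·√n = 0.98 × √21 = 4.4909

δ ≈ 4.491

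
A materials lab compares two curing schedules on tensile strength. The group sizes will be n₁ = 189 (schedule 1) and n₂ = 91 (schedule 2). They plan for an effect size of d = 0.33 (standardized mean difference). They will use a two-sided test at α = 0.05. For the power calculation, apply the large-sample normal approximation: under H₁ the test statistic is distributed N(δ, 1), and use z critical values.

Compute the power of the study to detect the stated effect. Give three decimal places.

Power ≈ 0.734

Noncentrality parameter: δ = d / √(1/n₁ + 1/n₂) = 0.33 / √(1/189 + 1/91) = 2.5863
Critical value for a two-sided test at α = 0.05: z_{α/2} = 1.960.
Power = Φ(δ − 1.960) + Φ(−δ − 1.960) = Φ(0.626) + Φ(-4.546) = 0.7345 + 0.0000 = 0.7345.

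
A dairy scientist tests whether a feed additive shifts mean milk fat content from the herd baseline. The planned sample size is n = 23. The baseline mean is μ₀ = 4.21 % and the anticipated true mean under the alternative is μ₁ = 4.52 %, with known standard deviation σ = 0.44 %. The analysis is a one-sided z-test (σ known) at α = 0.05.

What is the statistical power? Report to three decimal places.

Standardized effect: d = |μ₁ − μ₀| / σ = |4.52 − 4.21| / 0.44 = 0.7045
Noncentrality parameter: δ = d·√n = 0.7045 × √23 = 3.3789
One-sided α = 0.05 → critical value z_{0.05} = 1.645.
Power = P(Z > 1.645 − δ) = Φ(1.734) = 0.9585.

Power ≈ 0.959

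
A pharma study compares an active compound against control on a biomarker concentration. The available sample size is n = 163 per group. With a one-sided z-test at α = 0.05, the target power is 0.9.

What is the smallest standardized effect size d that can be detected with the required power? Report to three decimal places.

Need Φ(δ − 1.645) = 0.9, so δ = 1.645 + 1.282 = 2.926.
δ = d·√(n/2) ⇒ d = δ/√(n/2) = 2.926/√(163/2) = 0.3242.

d ≈ 0.324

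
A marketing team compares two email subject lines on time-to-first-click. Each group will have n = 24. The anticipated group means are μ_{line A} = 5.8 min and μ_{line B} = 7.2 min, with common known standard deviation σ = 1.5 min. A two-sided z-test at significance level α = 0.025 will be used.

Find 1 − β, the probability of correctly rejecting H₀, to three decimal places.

Standardized effect: d = |μ_{line A} − μ_{line B}| / σ = |5.8 − 7.2| / 1.5 = 0.9333
Noncentrality parameter: δ = d·√(n/2) = 0.9333 × √(24/2) = 3.2332
Two-sided α = 0.025 → critical value z_{0.0125} = 2.241.
Power = Φ(δ − 2.241) + Φ(−δ − 2.241) = Φ(0.992) + Φ(-5.475) = 0.8393 + 0.0000 = 0.8393.

Power ≈ 0.839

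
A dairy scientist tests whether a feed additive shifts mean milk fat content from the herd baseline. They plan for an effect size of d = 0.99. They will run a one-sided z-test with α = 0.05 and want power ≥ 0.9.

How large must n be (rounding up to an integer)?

For power 0.9 need Φ(δ − z_{0.05}) = 0.9, so δ = z_{0.05} + z_{0.10} = 1.645 + 1.282 = 2.926.
δ = d·√n ⇒ n = (δ/d)² = (2.926 / 0.99)² = 8.74.
Round up to the next whole unit.

n = 9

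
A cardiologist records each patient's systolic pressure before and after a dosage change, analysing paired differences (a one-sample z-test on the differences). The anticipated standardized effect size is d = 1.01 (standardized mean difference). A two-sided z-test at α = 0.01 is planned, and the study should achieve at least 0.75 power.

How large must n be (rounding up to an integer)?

n = 11

Set Φ(δ − 2.576) = 0.75; then δ − 2.576 = Φ⁻¹(0.75) = 0.674, giving δ = 3.250.
(Ignoring the negligible lower-tail rejection probability gives the usual closed-form inversion.)
δ = d·√n ⇒ n = (δ/d)² = (3.250 / 1.01)² = 10.36.
Round up to the next whole unit.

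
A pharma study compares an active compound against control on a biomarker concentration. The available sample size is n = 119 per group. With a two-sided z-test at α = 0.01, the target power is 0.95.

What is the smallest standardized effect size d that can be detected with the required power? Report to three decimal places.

Required noncentrality: δ = z_{0.005} + z_{0.05} = 2.576 + 1.645 = 4.221.
(The second rejection-region term Φ(−δ − z_{α/2}) is negligible and dropped.)
δ = d·√(n/2) ⇒ d = δ/√(n/2) = 4.221/√(119/2) = 0.5472.

d ≈ 0.547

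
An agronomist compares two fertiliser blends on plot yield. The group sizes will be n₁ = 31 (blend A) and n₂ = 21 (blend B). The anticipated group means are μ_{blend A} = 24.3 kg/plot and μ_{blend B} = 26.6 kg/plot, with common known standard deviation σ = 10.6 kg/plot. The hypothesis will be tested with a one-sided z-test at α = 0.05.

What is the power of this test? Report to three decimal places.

Standardized effect: d = |μ_{blend A} − μ_{blend B}| / σ = |24.3 − 26.6| / 10.6 = 0.2170
Noncentrality parameter: δ = d / √(1/n₁ + 1/n₂) = 0.2170 / √(1/31 + 1/21) = 0.7677
Critical value for a one-sided test at α = 0.05: z_α = 1.645.
Power = Φ(δ − 1.645) = Φ(-0.877) = 0.1902.

Power ≈ 0.190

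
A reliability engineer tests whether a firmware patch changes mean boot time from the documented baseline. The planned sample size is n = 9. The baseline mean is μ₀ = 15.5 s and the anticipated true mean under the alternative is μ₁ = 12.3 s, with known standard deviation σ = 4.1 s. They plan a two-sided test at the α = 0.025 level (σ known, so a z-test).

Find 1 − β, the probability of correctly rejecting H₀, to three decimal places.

Standardized effect: d = |μ₁ − μ₀| / σ = |12.3 − 15.5| / 4.1 = 0.7805
Noncentrality parameter: δ = d·√n = 0.7805 × √9 = 2.3415
Critical value for a two-sided test at α = 0.025: z_{α/2} = 2.241.
Power = Φ(δ − 2.241) + Φ(−δ − 2.241) = Φ(0.100) + Φ(-4.583) = 0.5399 + 0.0000 = 0.5399.

Power ≈ 0.540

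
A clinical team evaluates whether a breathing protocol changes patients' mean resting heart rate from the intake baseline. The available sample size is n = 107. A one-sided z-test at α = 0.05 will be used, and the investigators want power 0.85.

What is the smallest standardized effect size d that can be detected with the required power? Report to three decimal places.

d ≈ 0.259

Need Φ(δ − 1.645) = 0.85, so δ = 1.645 + 1.036 = 2.681.
δ = d·√n ⇒ d = δ/√n = 2.681/√107 = 0.2592.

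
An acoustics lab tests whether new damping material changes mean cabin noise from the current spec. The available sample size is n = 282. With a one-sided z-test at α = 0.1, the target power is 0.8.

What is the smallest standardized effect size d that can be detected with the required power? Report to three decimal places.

Required noncentrality: δ = z_{0.1} + z_{0.20} = 1.282 + 0.842 = 2.123.
δ = d·√n ⇒ d = δ/√n = 2.123/√282 = 0.1264.

d ≈ 0.126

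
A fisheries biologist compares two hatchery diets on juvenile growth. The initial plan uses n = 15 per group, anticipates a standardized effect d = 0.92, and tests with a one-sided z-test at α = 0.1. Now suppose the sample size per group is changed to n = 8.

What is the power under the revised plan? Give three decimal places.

With n = 8 per group: δ = d·√(n/2) = 0.92 × √(8/2) = 1.8400. Critical value z_{0.1} = 1.282.
Revised power = Φ(δ − 1.282) = Φ(0.558) = 0.7117.

Power ≈ 0.712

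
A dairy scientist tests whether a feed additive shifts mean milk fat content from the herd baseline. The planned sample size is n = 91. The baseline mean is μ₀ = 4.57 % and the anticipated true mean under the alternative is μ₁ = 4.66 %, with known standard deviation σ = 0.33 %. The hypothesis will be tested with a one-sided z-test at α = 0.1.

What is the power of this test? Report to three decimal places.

Power ≈ 0.907

Standardized effect: d = |μ₁ − μ₀| / σ = |4.66 − 4.57| / 0.33 = 0.2727
Noncentrality parameter: δ = d·√n = 0.2727 × √91 = 2.6017
Critical value for a one-sided test at α = 0.1: z_α = 1.282.
Power = P(Z > 1.282 − δ) = Φ(1.320) = 0.9066.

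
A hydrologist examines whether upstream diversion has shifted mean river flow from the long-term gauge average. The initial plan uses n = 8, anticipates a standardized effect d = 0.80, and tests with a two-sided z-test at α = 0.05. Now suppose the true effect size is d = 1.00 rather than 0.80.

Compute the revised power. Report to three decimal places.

With d = 1.00: δ = d·√n = 1.00 × √8 = 2.8284. Critical value z_{0.025} = 1.960.
Revised power = Φ(δ − 1.960) + Φ(−δ − 1.960) = Φ(0.868) + Φ(-4.788) = 0.8074 + 0.0000 = 0.8074.

Power ≈ 0.807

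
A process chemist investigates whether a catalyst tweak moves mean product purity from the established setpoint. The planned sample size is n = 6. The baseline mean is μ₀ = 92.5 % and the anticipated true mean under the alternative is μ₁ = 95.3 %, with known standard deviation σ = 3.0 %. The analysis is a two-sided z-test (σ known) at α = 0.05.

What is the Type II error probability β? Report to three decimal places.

Standardized effect: d = |μ₁ − μ₀| / σ = |95.3 − 92.5| / 3.0 = 0.9333
Noncentrality parameter: δ = d·√n = 0.9333 × √6 = 2.2862
Two-sided α = 0.05 → critical value z_{0.025} = 1.960.
Power = Φ(δ − 1.960) + Φ(−δ − 1.960) = Φ(0.326) + Φ(-4.246) = 0.6279 + 0.0000 = 0.6279.
Type II error: β = 1 − power = 1 − 0.6279 = 0.3721.

β ≈ 0.372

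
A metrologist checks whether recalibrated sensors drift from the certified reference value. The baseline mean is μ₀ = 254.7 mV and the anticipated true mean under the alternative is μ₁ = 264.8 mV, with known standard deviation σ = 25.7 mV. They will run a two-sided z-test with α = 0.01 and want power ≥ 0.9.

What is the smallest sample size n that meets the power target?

Standardized effect: d = |μ₁ − μ₀| / σ = |264.8 − 254.7| / 25.7 = 0.3930
For power 0.9 need Φ(δ − z_{0.005}) = 0.9, so δ = z_{0.005} + z_{0.10} = 2.576 + 1.282 = 3.857.
(Ignoring the negligible lower-tail rejection probability gives the usual closed-form inversion.)
δ = d·√n ⇒ n = (δ/d)² = (3.857 / 0.3930)² = 96.34.
Rounding up, n = 97.

n = 97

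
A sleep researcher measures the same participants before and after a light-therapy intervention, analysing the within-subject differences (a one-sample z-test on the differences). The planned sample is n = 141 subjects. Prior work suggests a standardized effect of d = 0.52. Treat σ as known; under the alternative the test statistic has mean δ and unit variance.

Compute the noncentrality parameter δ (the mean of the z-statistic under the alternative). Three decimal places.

δ ≈ 6.175

δ = d·√n = 0.52 × √141 = 6.1747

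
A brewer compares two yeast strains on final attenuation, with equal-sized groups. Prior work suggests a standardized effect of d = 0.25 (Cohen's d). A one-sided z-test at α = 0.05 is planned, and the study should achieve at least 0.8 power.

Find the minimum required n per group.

n = 198 per group

Set Φ(δ − 1.645) = 0.8; then δ − 1.645 = Φ⁻¹(0.8) = 0.842, giving δ = 2.486.
δ = d·√(n/2) ⇒ n = 2(δ/d)² = 2 × (2.486 / 0.25)² = 197.84.
Rounding up, n = 198 per group.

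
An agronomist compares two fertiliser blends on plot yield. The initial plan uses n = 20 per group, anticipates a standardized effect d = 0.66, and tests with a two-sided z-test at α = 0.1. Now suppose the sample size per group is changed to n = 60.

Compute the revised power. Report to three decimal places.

Power ≈ 0.976

With n = 60 per group: δ = d·√(n/2) = 0.66 × √(60/2) = 3.6150. Critical value z_{0.05} = 1.645.
Revised power = Φ(δ − 1.645) + Φ(−δ − 1.645) = Φ(1.970) + Φ(-5.260) = 0.9756 + 0.0000 = 0.9756.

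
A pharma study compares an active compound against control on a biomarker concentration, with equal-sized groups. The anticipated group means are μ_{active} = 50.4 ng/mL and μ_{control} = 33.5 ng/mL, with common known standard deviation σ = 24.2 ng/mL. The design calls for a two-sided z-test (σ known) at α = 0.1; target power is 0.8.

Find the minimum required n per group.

n = 26 per group

Standardized effect: d = |μ_{active} − μ_{control}| / σ = |50.4 − 33.5| / 24.2 = 0.6983
For power 0.8 need Φ(δ − z_{0.05}) = 0.8, so δ = z_{0.05} + z_{0.20} = 1.645 + 0.842 = 2.486.
(Ignoring the negligible lower-tail rejection probability gives the usual closed-form inversion.)
δ = d·√(n/2) ⇒ n = 2(δ/d)² = 2 × (2.486 / 0.6983)² = 25.35.
Round up to the next whole unit.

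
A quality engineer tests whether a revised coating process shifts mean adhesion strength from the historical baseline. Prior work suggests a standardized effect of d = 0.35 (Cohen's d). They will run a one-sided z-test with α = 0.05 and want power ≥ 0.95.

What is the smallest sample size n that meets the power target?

Set Φ(δ − 1.645) = 0.95; then δ − 1.645 = Φ⁻¹(0.95) = 1.645, giving δ = 3.290.
δ = d·√n ⇒ n = (δ/d)² = (3.290 / 0.35)² = 88.34.
Round up to the next whole unit.

n = 89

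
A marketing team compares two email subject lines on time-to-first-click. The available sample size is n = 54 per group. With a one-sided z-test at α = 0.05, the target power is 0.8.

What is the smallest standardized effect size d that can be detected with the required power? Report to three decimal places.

Required noncentrality: δ = z_{0.05} + z_{0.20} = 1.645 + 0.842 = 2.486.
δ = d·√(n/2) ⇒ d = δ/√(n/2) = 2.486/√(54/2) = 0.4785.

d ≈ 0.479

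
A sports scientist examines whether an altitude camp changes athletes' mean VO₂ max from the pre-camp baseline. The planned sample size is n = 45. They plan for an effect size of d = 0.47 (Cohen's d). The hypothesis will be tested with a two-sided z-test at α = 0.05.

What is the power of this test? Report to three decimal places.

Noncentrality parameter: δ = d·√n = 0.47 × √45 = 3.1529
Two-sided α = 0.05 → critical value z_{0.025} = 1.960.
Power = Φ(δ − 1.960) + Φ(−δ − 1.960) = Φ(1.193) + Φ(-5.113) = 0.8835 + 0.0000 = 0.8835.

Power ≈ 0.884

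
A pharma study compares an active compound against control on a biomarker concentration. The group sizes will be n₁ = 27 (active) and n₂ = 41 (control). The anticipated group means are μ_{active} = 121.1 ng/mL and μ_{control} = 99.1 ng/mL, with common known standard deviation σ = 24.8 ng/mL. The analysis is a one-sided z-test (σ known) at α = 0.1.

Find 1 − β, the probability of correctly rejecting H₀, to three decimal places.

Power ≈ 0.989

Standardized effect: d = |μ_{active} − μ_{control}| / σ = |121.1 − 99.1| / 24.8 = 0.8871
Noncentrality parameter: δ = d / √(1/n₁ + 1/n₂) = 0.8871 / √(1/27 + 1/41) = 3.5792
One-sided α = 0.1 → critical value z_{0.1} = 1.282.
Power = Φ(δ − 1.282) = Φ(2.298) = 0.9892.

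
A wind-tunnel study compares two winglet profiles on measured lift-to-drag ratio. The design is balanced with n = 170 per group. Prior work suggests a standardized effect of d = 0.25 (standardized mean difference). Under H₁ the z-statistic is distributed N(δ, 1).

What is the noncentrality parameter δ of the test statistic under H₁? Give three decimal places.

δ ≈ 2.305

The noncentrality parameter scales effect size by the design's sample-size factor: δ = d·√(n/2) = 0.25 × √(170/2) = 2.3049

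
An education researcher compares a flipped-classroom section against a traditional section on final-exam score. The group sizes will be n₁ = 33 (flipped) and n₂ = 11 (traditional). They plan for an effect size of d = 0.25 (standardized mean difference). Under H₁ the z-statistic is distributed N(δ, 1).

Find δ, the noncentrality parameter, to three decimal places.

The noncentrality parameter scales effect size by the design's sample-size factor: δ = d / √(1/n₁ + 1/n₂) = 0.25 / √(1/33 + 1/11) = 0.7181

δ ≈ 0.718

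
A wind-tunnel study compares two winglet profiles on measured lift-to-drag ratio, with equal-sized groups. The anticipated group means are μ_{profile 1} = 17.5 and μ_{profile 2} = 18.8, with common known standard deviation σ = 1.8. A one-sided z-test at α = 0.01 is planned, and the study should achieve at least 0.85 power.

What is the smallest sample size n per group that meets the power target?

n = 44 per group

Standardized effect: d = |μ_{profile 1} − μ_{profile 2}| / σ = |17.5 − 18.8| / 1.8 = 0.7222
For power 0.85 need Φ(δ − z_{0.01}) = 0.85, so δ = z_{0.01} + z_{0.15} = 2.326 + 1.036 = 3.363.
δ = d·√(n/2) ⇒ n = 2(δ/d)² = 2 × (3.363 / 0.7222)² = 43.36.
Rounding up, n = 44 per group.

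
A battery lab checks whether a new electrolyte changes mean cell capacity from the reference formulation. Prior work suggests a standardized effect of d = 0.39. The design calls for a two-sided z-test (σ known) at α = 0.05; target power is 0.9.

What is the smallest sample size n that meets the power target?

For power 0.9 need Φ(δ − z_{0.025}) = 0.9, so δ = z_{0.025} + z_{0.10} = 1.960 + 1.282 = 3.242.
(Ignoring the negligible lower-tail rejection probability gives the usual closed-form inversion.)
δ = d·√n ⇒ n = (δ/d)² = (3.242 / 0.39)² = 69.08.
Round up to the next whole unit.

n = 70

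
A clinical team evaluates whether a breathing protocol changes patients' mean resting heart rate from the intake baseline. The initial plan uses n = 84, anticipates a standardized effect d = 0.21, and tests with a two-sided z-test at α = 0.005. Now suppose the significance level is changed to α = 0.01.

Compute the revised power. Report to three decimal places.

Power ≈ 0.257

δ = d·√n = 0.21 × √84 = 1.9247 (unchanged). New critical value: z_{0.005} = 2.576.
Revised power = Φ(δ − 2.576) + Φ(−δ − 2.576) = Φ(-0.651) + Φ(-4.501) = 0.2575 + 0.0000 = 0.2575.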